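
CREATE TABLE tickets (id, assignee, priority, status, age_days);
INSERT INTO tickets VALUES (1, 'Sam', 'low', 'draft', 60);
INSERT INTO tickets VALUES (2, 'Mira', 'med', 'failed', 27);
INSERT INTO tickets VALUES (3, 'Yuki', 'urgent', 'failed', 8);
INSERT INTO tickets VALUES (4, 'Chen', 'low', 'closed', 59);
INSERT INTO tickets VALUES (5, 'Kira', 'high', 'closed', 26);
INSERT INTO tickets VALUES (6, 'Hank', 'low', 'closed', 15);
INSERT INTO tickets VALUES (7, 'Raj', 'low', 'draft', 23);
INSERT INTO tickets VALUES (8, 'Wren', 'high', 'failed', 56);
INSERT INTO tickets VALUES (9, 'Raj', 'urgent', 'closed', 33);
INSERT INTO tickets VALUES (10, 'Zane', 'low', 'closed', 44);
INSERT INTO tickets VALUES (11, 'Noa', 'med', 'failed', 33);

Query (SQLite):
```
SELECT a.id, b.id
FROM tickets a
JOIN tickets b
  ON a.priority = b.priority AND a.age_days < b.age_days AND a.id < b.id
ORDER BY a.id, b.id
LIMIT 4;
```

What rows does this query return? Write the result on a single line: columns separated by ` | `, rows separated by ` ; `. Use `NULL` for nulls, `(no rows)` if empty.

2 | 11 ; 3 | 9 ; 5 | 8 ; 6 | 7

Pairs (a,b) with same priority, a.age_days < b.age_days, a.id < b.id.
priority groups: high:{5,8} low:{1,4,6,7,10} med:{2,11} urgent:{3,9}
Ordered by (a.id, b.id); first 4.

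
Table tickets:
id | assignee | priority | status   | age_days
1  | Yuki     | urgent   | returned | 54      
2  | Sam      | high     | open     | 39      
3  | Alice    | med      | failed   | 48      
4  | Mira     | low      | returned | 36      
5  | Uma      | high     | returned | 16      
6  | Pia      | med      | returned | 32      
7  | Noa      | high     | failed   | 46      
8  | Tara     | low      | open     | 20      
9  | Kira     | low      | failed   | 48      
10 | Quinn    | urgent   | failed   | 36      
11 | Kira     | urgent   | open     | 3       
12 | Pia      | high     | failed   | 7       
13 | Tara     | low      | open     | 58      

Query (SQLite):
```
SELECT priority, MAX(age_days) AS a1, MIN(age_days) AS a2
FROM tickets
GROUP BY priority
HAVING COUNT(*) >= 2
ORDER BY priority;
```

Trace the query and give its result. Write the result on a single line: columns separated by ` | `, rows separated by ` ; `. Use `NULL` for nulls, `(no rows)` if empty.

high | 46 | 7 ; low | 58 | 20 ; med | 48 | 32 ; urgent | 54 | 3

Group tickets by priority.
Per group compute: MAX(age_days), MIN(age_days).
HAVING: drop groups with fewer than 2 rows.
  high: ids {2, 5, 7, 12} → MAX(age_days)=46, MIN(age_days)=7
  low: ids {4, 8, 9, 13} → MAX(age_days)=58, MIN(age_days)=20
  med: ids {3, 6} → MAX(age_days)=48, MIN(age_days)=32
  urgent: ids {1, 10, 11} → MAX(age_days)=54, MIN(age_days)=3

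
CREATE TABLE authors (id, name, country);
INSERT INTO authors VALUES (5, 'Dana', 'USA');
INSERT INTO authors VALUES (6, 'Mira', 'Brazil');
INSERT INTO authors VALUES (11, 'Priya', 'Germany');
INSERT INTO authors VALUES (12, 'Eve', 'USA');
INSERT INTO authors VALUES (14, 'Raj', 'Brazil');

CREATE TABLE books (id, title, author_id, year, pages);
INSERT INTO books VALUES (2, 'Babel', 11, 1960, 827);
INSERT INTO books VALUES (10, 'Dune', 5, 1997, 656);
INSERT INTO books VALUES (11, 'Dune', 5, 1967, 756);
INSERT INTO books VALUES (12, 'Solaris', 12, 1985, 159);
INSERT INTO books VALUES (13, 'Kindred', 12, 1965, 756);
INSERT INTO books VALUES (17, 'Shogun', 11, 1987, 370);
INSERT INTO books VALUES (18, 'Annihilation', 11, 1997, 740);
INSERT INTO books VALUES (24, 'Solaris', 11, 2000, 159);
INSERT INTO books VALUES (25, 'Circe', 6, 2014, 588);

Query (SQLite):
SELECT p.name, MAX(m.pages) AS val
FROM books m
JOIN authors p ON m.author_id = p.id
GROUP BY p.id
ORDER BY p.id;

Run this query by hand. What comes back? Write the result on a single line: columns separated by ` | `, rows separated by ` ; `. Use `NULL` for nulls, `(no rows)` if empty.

Dana | 756 ; Mira | 588 ; Priya | 827 ; Eve | 756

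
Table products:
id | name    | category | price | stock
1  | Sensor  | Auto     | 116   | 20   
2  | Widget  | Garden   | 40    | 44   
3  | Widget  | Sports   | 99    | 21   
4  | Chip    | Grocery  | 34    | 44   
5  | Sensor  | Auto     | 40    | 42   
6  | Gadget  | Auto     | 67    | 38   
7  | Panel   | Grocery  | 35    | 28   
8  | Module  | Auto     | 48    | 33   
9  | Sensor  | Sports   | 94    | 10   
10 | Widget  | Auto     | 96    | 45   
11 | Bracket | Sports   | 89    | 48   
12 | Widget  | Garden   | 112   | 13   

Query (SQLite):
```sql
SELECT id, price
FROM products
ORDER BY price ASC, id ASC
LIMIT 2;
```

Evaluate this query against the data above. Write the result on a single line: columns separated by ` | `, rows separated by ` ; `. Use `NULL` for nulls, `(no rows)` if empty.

4 | 34 ; 7 | 35

Sort by price asc, tiebreak id asc: (34, id=4), (35, id=7), (40, id=2), (40, id=5), (48, id=8) …. Take first 2.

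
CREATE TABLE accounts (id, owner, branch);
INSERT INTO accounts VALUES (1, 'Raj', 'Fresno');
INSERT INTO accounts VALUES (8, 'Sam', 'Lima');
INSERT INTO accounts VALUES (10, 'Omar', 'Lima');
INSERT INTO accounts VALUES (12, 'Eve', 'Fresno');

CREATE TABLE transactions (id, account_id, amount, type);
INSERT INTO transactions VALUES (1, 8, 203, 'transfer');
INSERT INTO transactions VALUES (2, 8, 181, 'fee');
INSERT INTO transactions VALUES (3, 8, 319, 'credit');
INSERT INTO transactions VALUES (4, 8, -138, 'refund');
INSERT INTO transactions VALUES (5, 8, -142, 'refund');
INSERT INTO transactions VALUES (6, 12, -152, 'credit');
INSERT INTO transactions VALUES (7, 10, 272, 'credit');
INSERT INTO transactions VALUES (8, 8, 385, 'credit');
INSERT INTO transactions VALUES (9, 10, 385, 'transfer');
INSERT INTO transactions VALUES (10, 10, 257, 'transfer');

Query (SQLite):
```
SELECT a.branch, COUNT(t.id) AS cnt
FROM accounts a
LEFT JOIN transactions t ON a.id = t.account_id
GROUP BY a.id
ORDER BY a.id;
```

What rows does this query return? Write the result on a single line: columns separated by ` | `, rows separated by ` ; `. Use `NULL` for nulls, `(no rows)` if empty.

Fresno | 0 ; Lima | 6 ; Lima | 3 ; Fresno | 1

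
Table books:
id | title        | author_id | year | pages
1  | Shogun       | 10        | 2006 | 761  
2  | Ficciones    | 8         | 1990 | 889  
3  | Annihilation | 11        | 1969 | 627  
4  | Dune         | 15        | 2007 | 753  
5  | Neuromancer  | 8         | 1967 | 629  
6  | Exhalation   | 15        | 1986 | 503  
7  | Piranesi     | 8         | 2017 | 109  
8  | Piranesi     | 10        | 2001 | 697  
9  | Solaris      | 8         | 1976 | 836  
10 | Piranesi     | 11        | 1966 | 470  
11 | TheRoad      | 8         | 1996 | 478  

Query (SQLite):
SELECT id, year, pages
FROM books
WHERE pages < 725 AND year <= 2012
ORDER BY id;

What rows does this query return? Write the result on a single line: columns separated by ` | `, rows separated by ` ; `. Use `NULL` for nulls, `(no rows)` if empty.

pages < 725: ids {3, 5, 6, 7, 8, 10, 11}
year <= 2012: ids {1, 2, 3, 4, 5, 6, 8, 9, 10, 11}
Combine with AND.

3 | 1969 | 627 ; 5 | 1967 | 629 ; 6 | 1986 | 503 ; 8 | 2001 | 697 ; 10 | 1966 | 470 ; 11 | 1996 | 478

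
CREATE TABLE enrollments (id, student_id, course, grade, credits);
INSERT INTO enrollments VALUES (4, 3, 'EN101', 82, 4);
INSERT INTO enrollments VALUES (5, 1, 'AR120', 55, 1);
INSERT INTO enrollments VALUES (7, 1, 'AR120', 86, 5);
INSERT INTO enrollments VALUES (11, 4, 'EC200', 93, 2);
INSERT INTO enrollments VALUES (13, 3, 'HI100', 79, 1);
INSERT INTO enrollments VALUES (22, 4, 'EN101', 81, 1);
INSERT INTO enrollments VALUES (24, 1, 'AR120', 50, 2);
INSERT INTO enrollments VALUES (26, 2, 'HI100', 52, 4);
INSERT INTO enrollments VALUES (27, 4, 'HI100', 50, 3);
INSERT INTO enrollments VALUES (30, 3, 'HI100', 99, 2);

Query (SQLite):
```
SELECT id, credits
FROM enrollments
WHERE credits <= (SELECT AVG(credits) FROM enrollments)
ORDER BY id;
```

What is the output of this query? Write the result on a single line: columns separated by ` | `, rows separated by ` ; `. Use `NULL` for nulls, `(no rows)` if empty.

5 | 1 ; 11 | 2 ; 13 | 1 ; 22 | 1 ; 24 | 2 ; 30 | 2

Scalar subquery: AVG(credits) over all enrollments rows = 2.5.
Keep rows where credits <= that value.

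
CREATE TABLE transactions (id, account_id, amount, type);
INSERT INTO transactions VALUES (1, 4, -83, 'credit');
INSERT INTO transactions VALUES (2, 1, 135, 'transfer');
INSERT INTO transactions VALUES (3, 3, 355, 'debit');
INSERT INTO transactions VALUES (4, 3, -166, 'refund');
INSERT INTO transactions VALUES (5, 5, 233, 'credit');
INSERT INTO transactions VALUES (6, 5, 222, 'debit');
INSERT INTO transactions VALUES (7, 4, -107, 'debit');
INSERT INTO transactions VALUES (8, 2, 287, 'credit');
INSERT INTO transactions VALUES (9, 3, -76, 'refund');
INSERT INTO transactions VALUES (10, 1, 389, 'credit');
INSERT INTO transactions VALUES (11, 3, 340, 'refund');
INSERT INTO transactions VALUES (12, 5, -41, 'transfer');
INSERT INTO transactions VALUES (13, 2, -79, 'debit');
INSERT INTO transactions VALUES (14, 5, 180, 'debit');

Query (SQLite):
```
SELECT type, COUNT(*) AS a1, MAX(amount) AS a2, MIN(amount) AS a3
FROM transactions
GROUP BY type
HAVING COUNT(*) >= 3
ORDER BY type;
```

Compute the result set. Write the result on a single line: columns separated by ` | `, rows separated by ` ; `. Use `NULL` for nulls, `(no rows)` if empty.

credit | 4 | 389 | -83 ; debit | 5 | 355 | -107 ; refund | 3 | 340 | -166

Group transactions by type.
Per group compute: COUNT(*), MAX(amount), MIN(amount).
HAVING: drop groups with fewer than 3 rows.
  credit: ids {1, 5, 8, 10} → COUNT(*)=4, MAX(amount)=389, MIN(amount)=-83
  debit: ids {3, 6, 7, 13, 14} → COUNT(*)=5, MAX(amount)=355, MIN(amount)=-107
  refund: ids {4, 9, 11} → COUNT(*)=3, MAX(amount)=340, MIN(amount)=-166
  transfer: ids {2, 12} → COUNT(*)=2, MAX(amount)=135, MIN(amount)=-41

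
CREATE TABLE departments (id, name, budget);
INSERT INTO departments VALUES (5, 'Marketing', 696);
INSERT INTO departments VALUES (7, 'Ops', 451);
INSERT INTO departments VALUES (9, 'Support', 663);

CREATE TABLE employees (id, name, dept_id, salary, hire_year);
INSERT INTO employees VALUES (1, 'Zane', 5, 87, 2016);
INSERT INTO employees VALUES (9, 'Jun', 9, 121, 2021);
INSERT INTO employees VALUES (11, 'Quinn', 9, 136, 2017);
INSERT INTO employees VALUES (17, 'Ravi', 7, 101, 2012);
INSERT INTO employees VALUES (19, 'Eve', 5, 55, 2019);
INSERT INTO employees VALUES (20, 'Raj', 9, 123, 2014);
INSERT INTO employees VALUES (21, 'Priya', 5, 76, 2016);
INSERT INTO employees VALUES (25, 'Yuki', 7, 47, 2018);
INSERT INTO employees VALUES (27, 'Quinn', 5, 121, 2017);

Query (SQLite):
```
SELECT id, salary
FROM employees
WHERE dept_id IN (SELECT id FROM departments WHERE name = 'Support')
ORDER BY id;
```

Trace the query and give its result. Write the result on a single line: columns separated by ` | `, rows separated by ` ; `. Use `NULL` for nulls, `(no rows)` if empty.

9 | 121 ; 11 | 136 ; 20 | 123

Inner query: departments.id where name = 'Support'.
Outer: keep employees rows whose dept_id is in that set.
Inner query → {9}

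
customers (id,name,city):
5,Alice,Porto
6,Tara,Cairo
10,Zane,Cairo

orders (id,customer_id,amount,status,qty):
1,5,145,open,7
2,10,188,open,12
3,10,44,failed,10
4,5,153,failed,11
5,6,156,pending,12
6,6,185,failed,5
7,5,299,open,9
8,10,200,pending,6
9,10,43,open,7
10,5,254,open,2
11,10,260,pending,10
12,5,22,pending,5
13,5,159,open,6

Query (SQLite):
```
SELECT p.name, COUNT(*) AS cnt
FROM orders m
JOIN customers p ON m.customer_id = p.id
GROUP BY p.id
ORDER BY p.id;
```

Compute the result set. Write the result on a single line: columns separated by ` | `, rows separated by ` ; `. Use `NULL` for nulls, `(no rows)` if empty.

Alice | 6 ; Tara | 2 ; Zane | 5

Join each orders row to its customers via customer_id.
Group joined rows by customers.id; compute COUNT(*) per group.
  5: ids {1, 4, 7, 10, 12, 13} → COUNT(*)=6
  6: ids {5, 6} → COUNT(*)=2
  10: ids {2, 3, 8, 9, 11} → COUNT(*)=5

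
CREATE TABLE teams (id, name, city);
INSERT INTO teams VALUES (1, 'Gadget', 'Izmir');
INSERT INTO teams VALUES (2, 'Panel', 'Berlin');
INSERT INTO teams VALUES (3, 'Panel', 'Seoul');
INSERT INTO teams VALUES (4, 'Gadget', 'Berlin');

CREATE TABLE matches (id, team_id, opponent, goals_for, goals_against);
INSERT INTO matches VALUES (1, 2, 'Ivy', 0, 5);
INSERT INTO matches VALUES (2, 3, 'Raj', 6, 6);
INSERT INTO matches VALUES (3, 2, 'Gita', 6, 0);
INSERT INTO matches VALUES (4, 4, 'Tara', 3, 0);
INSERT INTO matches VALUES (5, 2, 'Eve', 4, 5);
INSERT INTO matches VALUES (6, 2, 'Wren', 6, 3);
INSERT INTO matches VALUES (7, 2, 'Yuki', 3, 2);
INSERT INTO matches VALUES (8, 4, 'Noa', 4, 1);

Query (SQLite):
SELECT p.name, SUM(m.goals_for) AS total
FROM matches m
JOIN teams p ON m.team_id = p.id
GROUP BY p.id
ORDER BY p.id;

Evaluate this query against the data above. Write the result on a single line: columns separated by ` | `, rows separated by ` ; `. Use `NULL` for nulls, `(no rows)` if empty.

Join each matches row to its teams via team_id.
Group joined rows by teams.id; compute SUM(m.goals_for) per group.
  2: ids {1, 3, 5, 6, 7} → SUM(m.goals_for)=19
  3: ids {2} → SUM(m.goals_for)=6
  4: ids {4, 8} → SUM(m.goals_for)=7

Panel | 19 ; Panel | 6 ; Gadget | 7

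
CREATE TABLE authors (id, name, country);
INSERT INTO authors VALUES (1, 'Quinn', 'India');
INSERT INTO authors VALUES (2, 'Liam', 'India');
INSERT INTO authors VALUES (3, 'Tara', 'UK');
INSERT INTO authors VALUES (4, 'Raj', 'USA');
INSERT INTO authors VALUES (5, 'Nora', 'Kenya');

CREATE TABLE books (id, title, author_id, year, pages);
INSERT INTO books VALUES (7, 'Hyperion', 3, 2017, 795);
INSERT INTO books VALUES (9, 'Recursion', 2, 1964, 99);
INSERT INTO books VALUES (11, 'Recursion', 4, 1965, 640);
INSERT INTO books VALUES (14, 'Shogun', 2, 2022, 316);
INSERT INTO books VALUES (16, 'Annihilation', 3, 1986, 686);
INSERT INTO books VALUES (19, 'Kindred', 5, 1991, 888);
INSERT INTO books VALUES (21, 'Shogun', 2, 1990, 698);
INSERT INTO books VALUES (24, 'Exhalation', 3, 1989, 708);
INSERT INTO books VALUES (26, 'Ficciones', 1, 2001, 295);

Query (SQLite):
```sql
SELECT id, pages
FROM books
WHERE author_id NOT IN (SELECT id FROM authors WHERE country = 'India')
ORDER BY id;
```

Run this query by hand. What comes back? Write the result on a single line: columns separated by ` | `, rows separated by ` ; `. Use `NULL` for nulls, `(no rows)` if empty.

7 | 795 ; 11 | 640 ; 16 | 686 ; 19 | 888 ; 24 | 708

Inner query: authors.id where country = 'India'.
Outer: keep books rows whose author_id is not in that set.
Inner query → {1, 2}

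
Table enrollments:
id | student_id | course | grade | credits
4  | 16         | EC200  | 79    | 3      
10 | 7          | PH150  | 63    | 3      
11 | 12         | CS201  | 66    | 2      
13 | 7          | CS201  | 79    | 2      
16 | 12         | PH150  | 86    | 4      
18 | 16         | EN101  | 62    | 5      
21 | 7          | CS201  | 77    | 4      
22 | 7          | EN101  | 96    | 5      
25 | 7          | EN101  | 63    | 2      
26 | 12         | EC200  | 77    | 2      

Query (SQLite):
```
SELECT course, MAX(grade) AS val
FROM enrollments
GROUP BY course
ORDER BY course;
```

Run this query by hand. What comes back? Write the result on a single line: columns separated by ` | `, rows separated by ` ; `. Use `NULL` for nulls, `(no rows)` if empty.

Partition enrollments by course; compute MAX(grade) within each group.
  CS201: ids {11, 13, 21} → MAX(grade)=79
  EC200: ids {4, 26} → MAX(grade)=79
  EN101: ids {18, 22, 25} → MAX(grade)=96
  PH150: ids {10, 16} → MAX(grade)=86

CS201 | 79 ; EC200 | 79 ; EN101 | 96 ; PH150 | 86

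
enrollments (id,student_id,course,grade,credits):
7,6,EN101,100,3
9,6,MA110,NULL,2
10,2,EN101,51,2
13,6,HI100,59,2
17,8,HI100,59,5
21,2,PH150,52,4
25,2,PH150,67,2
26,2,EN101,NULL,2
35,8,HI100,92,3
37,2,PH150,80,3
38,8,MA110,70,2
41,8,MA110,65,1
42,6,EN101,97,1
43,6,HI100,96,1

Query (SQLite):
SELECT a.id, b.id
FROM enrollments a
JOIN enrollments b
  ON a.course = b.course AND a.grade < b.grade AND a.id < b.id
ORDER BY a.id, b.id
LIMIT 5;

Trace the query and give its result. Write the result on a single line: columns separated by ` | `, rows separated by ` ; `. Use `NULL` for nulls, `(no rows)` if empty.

10 | 42 ; 13 | 35 ; 13 | 43 ; 17 | 35 ; 17 | 43

Pairs (a,b) with same course, a.grade < b.grade, a.id < b.id.
course groups: EN101:{7,10,26,42} HI100:{13,17,35,43} MA110:{9,38,41} PH150:{21,25,37}
Ordered by (a.id, b.id); first 5.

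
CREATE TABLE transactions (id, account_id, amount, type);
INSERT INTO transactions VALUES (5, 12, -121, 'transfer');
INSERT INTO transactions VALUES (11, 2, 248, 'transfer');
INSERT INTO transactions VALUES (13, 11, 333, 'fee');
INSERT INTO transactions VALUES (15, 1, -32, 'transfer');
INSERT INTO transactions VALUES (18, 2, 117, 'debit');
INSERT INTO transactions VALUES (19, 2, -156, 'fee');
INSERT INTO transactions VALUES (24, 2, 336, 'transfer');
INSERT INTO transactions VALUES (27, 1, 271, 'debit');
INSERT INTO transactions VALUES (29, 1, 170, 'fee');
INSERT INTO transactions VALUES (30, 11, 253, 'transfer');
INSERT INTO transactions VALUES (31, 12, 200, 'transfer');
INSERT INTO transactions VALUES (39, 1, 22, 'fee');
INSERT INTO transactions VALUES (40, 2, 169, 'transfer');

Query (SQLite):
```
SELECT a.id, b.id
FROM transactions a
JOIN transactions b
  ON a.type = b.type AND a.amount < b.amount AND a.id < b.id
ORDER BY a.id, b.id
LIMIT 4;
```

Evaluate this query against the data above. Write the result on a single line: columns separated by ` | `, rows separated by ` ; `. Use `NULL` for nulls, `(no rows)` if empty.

Pairs (a,b) with same type, a.amount < b.amount, a.id < b.id.
type groups: debit:{18,27} fee:{13,19,29,39} transfer:{5,11,15,24,30,31,40}
Ordered by (a.id, b.id); first 4.

5 | 11 ; 5 | 15 ; 5 | 24 ; 5 | 30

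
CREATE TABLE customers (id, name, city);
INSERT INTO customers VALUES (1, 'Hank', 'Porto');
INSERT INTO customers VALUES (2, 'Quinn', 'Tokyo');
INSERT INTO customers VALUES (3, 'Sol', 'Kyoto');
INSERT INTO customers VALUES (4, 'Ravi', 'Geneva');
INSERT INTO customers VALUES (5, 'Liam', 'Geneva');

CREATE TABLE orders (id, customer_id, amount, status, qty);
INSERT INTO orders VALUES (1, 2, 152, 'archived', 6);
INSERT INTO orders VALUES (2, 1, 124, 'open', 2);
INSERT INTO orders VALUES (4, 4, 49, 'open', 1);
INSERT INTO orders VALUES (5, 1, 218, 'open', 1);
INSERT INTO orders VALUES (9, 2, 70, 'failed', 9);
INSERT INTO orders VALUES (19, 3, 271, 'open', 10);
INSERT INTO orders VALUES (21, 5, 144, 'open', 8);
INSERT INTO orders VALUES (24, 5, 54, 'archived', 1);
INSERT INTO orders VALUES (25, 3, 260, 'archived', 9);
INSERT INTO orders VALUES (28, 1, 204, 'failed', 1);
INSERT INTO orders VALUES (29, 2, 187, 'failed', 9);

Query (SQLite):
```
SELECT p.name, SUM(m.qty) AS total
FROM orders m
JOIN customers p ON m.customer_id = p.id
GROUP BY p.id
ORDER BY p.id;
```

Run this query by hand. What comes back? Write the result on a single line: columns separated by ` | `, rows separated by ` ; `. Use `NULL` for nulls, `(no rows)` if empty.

Hank | 4 ; Quinn | 24 ; Sol | 19 ; Ravi | 1 ; Liam | 9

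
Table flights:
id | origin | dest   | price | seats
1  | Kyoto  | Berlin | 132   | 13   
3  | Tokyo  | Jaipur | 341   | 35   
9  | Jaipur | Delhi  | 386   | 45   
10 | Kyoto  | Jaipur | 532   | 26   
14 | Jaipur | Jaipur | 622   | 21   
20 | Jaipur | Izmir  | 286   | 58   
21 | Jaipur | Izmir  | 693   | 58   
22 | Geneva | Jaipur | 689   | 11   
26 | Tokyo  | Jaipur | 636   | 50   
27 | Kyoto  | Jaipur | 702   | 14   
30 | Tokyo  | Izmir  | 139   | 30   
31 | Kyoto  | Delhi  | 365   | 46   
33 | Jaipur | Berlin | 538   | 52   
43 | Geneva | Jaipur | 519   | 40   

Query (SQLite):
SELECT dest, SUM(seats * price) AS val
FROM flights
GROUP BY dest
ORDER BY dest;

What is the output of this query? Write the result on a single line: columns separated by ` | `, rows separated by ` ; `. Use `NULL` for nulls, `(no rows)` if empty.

Berlin | 29692 ; Delhi | 34160 ; Izmir | 60952 ; Jaipur | 108796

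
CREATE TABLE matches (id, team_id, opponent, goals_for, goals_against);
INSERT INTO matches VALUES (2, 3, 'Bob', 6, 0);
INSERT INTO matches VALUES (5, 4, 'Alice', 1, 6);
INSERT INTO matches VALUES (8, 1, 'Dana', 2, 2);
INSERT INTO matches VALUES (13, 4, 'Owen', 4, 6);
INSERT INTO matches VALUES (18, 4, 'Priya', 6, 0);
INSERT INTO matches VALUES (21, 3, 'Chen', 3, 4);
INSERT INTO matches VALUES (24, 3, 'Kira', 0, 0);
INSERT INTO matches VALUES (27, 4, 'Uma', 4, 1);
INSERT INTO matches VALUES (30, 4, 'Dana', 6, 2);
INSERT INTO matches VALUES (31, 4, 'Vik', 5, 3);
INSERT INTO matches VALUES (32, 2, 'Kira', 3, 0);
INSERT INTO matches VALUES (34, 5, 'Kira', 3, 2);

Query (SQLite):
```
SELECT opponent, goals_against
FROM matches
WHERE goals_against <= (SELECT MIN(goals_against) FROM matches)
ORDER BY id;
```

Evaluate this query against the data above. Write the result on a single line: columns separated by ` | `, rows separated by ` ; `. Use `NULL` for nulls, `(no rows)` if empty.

Scalar subquery: MIN(goals_against) over all matches rows = 0.
Keep rows where goals_against <= that value.

Bob | 0 ; Priya | 0 ; Kira | 0 ; Kira | 0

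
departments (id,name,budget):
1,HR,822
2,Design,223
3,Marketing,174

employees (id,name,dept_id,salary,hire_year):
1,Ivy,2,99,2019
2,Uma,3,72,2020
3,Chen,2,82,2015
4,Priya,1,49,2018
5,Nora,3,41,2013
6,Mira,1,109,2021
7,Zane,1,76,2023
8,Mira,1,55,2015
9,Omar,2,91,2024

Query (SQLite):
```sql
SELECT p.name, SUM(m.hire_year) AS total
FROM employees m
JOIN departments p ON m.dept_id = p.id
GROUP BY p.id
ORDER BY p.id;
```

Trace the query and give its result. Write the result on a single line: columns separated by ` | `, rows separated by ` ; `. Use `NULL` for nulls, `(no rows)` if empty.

HR | 8077 ; Design | 6058 ; Marketing | 4033

Join each employees row to its departments via dept_id.
Group joined rows by departments.id; compute SUM(m.hire_year) per group.
  1: ids {4, 6, 7, 8} → SUM(m.hire_year)=8077
  2: ids {1, 3, 9} → SUM(m.hire_year)=6058
  3: ids {2, 5} → SUM(m.hire_year)=4033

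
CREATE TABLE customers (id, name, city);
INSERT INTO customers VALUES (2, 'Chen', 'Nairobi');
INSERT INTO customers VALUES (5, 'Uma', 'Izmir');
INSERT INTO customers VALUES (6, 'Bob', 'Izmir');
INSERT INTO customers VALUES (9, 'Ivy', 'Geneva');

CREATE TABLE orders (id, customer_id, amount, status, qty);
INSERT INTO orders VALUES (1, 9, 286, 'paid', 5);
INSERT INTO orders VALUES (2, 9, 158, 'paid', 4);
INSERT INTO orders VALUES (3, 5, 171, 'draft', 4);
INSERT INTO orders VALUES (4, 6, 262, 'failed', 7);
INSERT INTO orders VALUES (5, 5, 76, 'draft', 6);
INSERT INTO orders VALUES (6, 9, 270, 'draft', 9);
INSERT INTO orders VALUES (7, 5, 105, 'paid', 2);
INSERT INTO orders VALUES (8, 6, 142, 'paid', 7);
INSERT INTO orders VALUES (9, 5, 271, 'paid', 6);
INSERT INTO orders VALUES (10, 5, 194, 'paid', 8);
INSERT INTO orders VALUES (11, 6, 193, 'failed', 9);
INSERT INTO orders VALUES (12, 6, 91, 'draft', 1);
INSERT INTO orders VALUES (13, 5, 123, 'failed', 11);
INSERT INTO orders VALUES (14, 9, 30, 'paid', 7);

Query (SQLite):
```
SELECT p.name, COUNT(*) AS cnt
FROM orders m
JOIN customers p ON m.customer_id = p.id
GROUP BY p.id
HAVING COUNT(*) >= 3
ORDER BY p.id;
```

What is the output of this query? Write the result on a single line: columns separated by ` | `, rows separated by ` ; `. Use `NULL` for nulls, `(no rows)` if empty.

Join each orders row to its customers via customer_id.
Group joined rows by customers.id; compute COUNT(*) per group.
HAVING: keep groups with count ≥ 3.
  5: ids {3, 5, 7, 9, 10, 13} → COUNT(*)=6
  6: ids {4, 8, 11, 12} → COUNT(*)=4
  9: ids {1, 2, 6, 14} → COUNT(*)=4

Uma | 6 ; Bob | 4 ; Ivy | 4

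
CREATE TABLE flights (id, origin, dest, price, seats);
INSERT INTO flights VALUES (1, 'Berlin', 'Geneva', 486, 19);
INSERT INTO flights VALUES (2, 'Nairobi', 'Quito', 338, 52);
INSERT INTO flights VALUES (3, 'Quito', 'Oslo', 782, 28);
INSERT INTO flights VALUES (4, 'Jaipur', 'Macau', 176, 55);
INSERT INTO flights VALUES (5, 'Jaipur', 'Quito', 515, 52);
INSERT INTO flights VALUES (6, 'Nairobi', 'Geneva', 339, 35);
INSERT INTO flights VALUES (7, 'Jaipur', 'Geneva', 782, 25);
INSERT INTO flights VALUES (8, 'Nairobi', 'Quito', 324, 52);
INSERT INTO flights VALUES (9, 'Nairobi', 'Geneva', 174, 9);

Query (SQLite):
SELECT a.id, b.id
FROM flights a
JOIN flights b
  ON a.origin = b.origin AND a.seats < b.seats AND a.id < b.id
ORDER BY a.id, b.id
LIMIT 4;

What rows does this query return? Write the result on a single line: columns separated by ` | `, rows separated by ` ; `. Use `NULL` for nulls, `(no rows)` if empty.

6 | 8

Pairs (a,b) with same origin, a.seats < b.seats, a.id < b.id.
origin groups: Berlin:{1} Jaipur:{4,5,7} Nairobi:{2,6,8,9} Quito:{3}
Ordered by (a.id, b.id); first 4.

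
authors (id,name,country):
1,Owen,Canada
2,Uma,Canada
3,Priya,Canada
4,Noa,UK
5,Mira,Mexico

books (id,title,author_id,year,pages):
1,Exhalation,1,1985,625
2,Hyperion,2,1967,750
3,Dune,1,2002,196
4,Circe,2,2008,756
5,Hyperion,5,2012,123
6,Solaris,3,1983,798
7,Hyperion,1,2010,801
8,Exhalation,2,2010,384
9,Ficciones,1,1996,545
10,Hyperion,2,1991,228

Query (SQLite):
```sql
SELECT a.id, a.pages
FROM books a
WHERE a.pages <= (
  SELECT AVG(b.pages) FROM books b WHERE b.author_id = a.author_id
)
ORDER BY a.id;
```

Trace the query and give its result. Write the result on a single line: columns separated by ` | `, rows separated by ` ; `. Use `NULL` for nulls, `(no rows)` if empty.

3 | 196 ; 5 | 123 ; 6 | 798 ; 8 | 384 ; 10 | 228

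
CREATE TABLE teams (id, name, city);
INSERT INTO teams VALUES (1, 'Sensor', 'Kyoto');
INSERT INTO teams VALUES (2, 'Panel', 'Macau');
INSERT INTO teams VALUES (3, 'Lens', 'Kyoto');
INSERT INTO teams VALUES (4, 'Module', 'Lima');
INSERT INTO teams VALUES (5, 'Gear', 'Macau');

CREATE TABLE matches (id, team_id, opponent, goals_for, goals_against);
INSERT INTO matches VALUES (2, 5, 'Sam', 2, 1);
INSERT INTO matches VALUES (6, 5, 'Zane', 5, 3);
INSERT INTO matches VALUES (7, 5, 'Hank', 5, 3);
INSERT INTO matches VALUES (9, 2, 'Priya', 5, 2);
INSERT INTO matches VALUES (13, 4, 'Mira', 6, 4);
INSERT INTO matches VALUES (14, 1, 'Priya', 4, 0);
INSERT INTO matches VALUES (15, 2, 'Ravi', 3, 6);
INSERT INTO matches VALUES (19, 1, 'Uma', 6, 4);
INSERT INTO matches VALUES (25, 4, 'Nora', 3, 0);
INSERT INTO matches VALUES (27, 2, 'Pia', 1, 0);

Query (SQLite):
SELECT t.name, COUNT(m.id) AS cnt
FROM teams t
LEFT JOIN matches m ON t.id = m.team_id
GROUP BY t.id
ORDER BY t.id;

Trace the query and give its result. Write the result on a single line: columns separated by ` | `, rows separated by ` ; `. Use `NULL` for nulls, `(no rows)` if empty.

Sensor | 2 ; Panel | 3 ; Lens | 0 ; Module | 2 ; Gear | 3

LEFT JOIN keeps every teams row; unmatched ones get NULL for matches columns.
Group by teams.id and compute COUNT(m.id). COUNT(col) of an all-NULL group is 0.
  1: ids {14, 19} → COUNT(m.id)=2
  2: ids {9, 15, 27} → COUNT(m.id)=3
  3: ids {—} → COUNT(m.id)=0
  4: ids {13, 25} → COUNT(m.id)=2
  5: ids {2, 6, 7} → COUNT(m.id)=3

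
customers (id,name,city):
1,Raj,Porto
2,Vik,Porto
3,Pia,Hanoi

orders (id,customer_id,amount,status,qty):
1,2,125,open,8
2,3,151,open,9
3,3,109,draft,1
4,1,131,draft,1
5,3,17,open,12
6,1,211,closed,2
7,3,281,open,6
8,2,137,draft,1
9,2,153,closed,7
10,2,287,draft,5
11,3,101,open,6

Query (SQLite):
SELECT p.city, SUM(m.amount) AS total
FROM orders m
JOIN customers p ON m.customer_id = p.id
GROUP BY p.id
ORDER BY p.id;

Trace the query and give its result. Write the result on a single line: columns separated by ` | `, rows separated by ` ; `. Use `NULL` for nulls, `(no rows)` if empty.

Join each orders row to its customers via customer_id.
Group joined rows by customers.id; compute SUM(m.amount) per group.
  1: ids {4, 6} → SUM(m.amount)=342
  2: ids {1, 8, 9, 10} → SUM(m.amount)=702
  3: ids {2, 3, 5, 7, 11} → SUM(m.amount)=659

Porto | 342 ; Porto | 702 ; Hanoi | 659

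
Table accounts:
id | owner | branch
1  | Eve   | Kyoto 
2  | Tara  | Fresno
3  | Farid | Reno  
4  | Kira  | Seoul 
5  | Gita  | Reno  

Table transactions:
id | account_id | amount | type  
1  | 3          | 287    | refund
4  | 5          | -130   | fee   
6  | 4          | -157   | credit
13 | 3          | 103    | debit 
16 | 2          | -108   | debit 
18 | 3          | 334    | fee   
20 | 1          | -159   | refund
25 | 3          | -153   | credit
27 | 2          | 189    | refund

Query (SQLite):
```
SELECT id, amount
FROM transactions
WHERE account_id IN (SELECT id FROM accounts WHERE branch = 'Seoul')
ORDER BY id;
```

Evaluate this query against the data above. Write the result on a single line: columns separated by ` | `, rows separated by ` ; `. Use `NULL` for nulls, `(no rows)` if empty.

6 | -157

Inner query: accounts.id where branch = 'Seoul'.
Outer: keep transactions rows whose account_id is in that set.
Inner query → {4}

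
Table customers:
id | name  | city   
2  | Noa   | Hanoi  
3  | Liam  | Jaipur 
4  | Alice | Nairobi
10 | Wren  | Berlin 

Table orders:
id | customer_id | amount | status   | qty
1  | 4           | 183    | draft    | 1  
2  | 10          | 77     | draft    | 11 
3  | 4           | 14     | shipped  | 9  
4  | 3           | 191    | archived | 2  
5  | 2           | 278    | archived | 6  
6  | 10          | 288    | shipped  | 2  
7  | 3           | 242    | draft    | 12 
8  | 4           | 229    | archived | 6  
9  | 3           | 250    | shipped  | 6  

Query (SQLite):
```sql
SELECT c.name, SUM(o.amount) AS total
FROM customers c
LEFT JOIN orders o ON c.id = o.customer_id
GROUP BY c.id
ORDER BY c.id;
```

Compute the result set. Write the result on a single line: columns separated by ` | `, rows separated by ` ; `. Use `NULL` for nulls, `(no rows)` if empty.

Noa | 278 ; Liam | 683 ; Alice | 426 ; Wren | 365

LEFT JOIN keeps every customers row; unmatched ones get NULL for orders columns.
Group by customers.id and compute SUM(o.amount). SUM over an all-NULL group is NULL.
  2: ids {5} → SUM(o.amount)=278
  3: ids {4, 7, 9} → SUM(o.amount)=683
  4: ids {1, 3, 8} → SUM(o.amount)=426
  10: ids {2, 6} → SUM(o.amount)=365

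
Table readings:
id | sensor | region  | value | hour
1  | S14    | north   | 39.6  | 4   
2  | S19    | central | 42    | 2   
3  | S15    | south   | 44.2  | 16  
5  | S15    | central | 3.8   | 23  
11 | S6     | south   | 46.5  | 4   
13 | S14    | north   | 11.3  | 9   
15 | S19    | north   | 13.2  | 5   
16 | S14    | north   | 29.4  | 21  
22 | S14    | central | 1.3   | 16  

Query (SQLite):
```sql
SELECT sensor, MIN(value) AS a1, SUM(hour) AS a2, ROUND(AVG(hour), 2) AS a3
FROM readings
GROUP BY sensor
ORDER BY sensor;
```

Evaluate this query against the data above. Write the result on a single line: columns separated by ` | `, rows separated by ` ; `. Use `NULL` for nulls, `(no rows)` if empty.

Group readings by sensor.
Per group compute: MIN(value), SUM(hour), ROUND(AVG(hour), 2).
  S14: ids {1, 13, 16, 22} → MIN(value)=1.3, SUM(hour)=50, ROUND(AVG(hour), 2)=12.5
  S15: ids {3, 5} → MIN(value)=3.8, SUM(hour)=39, ROUND(AVG(hour), 2)=19.5
  S19: ids {2, 15} → MIN(value)=13.2, SUM(hour)=7, ROUND(AVG(hour), 2)=3.5
  S6: ids {11} → MIN(value)=46.5, SUM(hour)=4, ROUND(AVG(hour), 2)=4

S14 | 1.3 | 50 | 12.5 ; S15 | 3.8 | 39 | 19.5 ; S19 | 13.2 | 7 | 3.5 ; S6 | 46.5 | 4 | 4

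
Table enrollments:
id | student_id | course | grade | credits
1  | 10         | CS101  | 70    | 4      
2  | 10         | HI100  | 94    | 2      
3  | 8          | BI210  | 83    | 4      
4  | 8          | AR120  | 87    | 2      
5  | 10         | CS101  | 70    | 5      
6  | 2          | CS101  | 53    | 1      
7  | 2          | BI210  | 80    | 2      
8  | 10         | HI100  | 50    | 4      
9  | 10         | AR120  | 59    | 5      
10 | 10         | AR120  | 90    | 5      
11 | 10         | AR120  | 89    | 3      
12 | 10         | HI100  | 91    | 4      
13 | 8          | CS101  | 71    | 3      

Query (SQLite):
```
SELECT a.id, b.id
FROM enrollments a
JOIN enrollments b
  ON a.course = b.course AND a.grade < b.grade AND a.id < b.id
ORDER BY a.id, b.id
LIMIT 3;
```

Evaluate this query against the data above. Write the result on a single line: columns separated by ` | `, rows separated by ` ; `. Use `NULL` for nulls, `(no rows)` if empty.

Pairs (a,b) with same course, a.grade < b.grade, a.id < b.id.
course groups: AR120:{4,9,10,11} BI210:{3,7} CS101:{1,5,6,13} HI100:{2,8,12}
Ordered by (a.id, b.id); first 3.

1 | 13 ; 4 | 10 ; 4 | 11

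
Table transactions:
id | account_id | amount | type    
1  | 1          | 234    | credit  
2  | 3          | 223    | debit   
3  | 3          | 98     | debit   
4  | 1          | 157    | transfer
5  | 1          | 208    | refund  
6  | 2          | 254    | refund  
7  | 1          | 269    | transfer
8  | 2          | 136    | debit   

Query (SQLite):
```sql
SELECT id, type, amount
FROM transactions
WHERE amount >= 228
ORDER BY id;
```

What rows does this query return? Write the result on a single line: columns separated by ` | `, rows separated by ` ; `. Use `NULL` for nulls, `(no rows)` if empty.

amount >= 228: ids {1, 6, 7}

1 | credit | 234 ; 6 | refund | 254 ; 7 | transfer | 269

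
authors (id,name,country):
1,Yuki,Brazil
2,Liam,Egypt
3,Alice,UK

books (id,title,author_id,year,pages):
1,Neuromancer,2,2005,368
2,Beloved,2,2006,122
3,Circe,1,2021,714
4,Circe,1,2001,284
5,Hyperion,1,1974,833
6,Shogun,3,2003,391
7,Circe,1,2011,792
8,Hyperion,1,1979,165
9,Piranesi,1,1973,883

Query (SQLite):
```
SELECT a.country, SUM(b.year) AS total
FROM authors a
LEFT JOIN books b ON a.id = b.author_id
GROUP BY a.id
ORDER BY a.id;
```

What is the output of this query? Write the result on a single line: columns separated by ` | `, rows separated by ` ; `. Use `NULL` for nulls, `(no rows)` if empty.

LEFT JOIN keeps every authors row; unmatched ones get NULL for books columns.
Group by authors.id and compute SUM(b.year). SUM over an all-NULL group is NULL.
  1: ids {3, 4, 5, 7, 8, 9} → SUM(b.year)=11959
  2: ids {1, 2} → SUM(b.year)=4011
  3: ids {6} → SUM(b.year)=2003

Brazil | 11959 ; Egypt | 4011 ; UK | 2003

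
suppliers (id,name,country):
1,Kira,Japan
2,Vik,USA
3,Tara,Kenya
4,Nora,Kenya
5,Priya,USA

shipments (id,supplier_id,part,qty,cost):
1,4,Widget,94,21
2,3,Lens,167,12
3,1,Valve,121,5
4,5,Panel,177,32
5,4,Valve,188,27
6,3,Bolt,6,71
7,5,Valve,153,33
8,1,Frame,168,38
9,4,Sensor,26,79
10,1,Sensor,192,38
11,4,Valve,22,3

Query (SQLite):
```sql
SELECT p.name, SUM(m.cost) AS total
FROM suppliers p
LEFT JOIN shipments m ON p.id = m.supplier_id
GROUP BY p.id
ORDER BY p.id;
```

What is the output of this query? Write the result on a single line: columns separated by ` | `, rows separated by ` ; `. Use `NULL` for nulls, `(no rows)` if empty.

Kira | 81 ; Vik | NULL ; Tara | 83 ; Nora | 130 ; Priya | 65

LEFT JOIN keeps every suppliers row; unmatched ones get NULL for shipments columns.
Group by suppliers.id and compute SUM(m.cost). SUM over an all-NULL group is NULL.
  1: ids {3, 8, 10} → SUM(m.cost)=81
  2: ids {—} → SUM(m.cost)=NULL
  3: ids {2, 6} → SUM(m.cost)=83
  4: ids {1, 5, 9, 11} → SUM(m.cost)=130
  5: ids {4, 7} → SUM(m.cost)=65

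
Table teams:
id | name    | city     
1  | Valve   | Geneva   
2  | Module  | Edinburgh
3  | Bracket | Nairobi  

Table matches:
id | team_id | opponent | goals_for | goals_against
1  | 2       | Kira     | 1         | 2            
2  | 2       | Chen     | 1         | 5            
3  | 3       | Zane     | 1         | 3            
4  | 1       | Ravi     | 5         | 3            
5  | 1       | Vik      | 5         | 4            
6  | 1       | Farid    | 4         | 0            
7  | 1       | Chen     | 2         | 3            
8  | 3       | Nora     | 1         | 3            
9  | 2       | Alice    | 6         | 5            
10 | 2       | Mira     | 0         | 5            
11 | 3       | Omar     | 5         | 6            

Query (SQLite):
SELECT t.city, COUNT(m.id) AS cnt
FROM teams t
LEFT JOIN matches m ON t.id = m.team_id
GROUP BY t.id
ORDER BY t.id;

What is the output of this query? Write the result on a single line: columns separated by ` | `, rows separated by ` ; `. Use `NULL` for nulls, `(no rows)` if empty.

Geneva | 4 ; Edinburgh | 4 ; Nairobi | 3

LEFT JOIN keeps every teams row; unmatched ones get NULL for matches columns.
Group by teams.id and compute COUNT(m.id). COUNT(col) of an all-NULL group is 0.
  1: ids {4, 5, 6, 7} → COUNT(m.id)=4
  2: ids {1, 2, 9, 10} → COUNT(m.id)=4
  3: ids {3, 8, 11} → COUNT(m.id)=3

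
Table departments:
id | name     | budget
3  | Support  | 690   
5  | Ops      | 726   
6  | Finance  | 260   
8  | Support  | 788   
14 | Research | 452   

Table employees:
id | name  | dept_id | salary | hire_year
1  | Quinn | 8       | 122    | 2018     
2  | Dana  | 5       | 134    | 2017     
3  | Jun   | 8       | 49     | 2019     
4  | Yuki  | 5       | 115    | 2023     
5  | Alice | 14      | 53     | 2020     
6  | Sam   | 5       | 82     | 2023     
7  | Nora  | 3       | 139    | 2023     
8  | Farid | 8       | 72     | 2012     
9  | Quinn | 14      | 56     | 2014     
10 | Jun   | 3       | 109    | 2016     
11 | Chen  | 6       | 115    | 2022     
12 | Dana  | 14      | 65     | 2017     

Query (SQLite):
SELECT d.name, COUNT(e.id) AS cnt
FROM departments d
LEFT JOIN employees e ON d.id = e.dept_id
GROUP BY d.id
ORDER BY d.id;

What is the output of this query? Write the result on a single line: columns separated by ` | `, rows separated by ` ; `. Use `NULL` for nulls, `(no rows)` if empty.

LEFT JOIN keeps every departments row; unmatched ones get NULL for employees columns.
Group by departments.id and compute COUNT(e.id). COUNT(col) of an all-NULL group is 0.
  3: ids {7, 10} → COUNT(e.id)=2
  5: ids {2, 4, 6} → COUNT(e.id)=3
  6: ids {11} → COUNT(e.id)=1
  8: ids {1, 3, 8} → COUNT(e.id)=3
  14: ids {5, 9, 12} → COUNT(e.id)=3

Support | 2 ; Ops | 3 ; Finance | 1 ; Support | 3 ; Research | 3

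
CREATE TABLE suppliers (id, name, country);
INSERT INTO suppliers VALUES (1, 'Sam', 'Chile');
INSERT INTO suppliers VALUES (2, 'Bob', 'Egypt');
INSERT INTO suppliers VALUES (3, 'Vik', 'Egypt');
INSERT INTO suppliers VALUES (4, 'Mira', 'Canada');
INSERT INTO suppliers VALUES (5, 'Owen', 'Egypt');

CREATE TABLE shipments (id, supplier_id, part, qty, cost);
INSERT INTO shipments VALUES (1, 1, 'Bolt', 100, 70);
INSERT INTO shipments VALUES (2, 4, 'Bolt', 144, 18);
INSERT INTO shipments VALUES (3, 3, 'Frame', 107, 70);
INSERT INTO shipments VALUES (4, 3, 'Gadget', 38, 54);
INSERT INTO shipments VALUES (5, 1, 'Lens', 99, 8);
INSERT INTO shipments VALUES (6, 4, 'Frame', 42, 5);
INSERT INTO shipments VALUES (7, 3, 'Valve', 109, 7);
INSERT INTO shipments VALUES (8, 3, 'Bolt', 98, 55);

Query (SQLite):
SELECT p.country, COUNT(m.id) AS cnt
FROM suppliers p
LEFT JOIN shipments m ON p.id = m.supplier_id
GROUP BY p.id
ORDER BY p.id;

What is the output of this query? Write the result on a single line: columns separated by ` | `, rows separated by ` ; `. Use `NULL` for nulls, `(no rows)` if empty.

Chile | 2 ; Egypt | 0 ; Egypt | 4 ; Canada | 2 ; Egypt | 0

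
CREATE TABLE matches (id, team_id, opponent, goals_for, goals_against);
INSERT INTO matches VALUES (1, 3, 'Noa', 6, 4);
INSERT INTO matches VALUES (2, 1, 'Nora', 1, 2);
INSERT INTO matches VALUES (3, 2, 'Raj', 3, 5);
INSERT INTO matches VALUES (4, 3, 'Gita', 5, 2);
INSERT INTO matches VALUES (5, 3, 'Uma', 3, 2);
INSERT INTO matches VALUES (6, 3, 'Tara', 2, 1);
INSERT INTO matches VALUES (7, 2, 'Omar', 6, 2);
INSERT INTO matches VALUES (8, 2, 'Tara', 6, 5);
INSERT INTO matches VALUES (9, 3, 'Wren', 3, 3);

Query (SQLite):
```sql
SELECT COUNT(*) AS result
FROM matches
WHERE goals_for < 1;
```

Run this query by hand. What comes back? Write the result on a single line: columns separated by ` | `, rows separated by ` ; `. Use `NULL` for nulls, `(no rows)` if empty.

Rows where goals_for < 1 → goals_for values: [].
COUNT(*) counts rows → 0.

0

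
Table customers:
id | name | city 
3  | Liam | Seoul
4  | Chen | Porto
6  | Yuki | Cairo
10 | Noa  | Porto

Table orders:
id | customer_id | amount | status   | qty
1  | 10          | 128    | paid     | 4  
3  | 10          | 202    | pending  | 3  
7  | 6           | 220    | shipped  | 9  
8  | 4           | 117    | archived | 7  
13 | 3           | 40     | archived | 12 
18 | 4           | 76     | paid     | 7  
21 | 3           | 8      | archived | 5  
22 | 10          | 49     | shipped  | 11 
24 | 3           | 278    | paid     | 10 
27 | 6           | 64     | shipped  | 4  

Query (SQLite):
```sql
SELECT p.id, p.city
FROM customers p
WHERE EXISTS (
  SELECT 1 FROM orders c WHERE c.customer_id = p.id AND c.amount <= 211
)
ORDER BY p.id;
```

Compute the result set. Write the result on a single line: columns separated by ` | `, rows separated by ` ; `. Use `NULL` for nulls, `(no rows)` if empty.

For each customers row, check whether any orders with matching customer_id has amount <= 211.
Keep rows where that is true.

3 | Seoul ; 4 | Porto ; 6 | Cairo ; 10 | Porto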